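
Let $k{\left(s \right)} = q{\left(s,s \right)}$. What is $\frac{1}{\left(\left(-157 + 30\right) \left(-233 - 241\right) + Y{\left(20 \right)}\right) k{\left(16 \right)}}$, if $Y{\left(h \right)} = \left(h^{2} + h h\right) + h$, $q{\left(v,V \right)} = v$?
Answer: $\frac{1}{976288} \approx 1.0243 \cdot 10^{-6}$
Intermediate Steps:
$k{\left(s \right)} = s$
$Y{\left(h \right)} = h + 2 h^{2}$ ($Y{\left(h \right)} = \left(h^{2} + h^{2}\right) + h = 2 h^{2} + h = h + 2 h^{2}$)
$\frac{1}{\left(\left(-157 + 30\right) \left(-233 - 241\right) + Y{\left(20 \right)}\right) k{\left(16 \right)}} = \frac{1}{\left(\left(-157 + 30\right) \left(-233 - 241\right) + 20 \left(1 + 2 \cdot 20\right)\right) 16} = \frac{1}{\left(\left(-127\right) \left(-474\right) + 20 \left(1 + 40\right)\right) 16} = \frac{1}{\left(60198 + 20 \cdot 41\right) 16} = \frac{1}{\left(60198 + 820\right) 16} = \frac{1}{61018 \cdot 16} = \frac{1}{976288}$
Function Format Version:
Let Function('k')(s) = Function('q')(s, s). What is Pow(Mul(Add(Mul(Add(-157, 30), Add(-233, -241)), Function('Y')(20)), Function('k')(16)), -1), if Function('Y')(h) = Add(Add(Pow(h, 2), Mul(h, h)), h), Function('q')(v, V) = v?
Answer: Rational(1, 976288) ≈ 1.0243e-6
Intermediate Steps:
Function('k')(s) = s
Function('Y')(h) = Add(h, Mul(2, Pow(h, 2))) (Function('Y')(h) = Add(Add(Pow(h, 2), Pow(h, 2)), h) = Add(Mul(2, Pow(h, 2)), h) = Add(h, Mul(2, Pow(h, 2))))
Pow(Mul(Add(Mul(Add(-157, 30), Add(-233, -241)), Function('Y')(20)), Function('k')(16)), -1) = Pow(Mul(Add(Mul(Add(-157, 30), Add(-233, -241)), Mul(20, Add(1, Mul(2, 20)))), 16), -1) = Pow(Mul(Add(Mul(-127, -474), Mul(20, Add(1, 40))), 16), -1) = Pow(Mul(Add(60198, Mul(20, 41)), 16), -1) = Pow(Mul(Add(60198, 820), 16), -1) = Pow(Mul(61018, 16), -1) = Pow(976288, -1) = Rational(1, 976288)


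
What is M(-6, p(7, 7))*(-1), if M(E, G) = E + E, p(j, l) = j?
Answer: 12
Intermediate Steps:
M(E, G) = 2*E
M(-6, p(7, 7))*(-1) = (2*(-6))*(-1) = -12*(-1) = 12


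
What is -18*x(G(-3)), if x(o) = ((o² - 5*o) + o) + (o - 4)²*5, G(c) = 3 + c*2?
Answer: -4788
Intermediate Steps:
G(c) = 3 + 2*c
x(o) = o² - 4*o + 5*(-4 + o)² (x(o) = (o² - 4*o) + (-4 + o)²*5 = (o² - 4*o) + 5*(-4 + o)² = o² - 4*o + 5*(-4 + o)²)
-18*x(G(-3)) = -18*(80 - 44*(3 + 2*(-3)) + 6*(3 + 2*(-3))²) = -18*(80 - 44*(3 - 6) + 6*(3 - 6)²) = -18*(80 - 44*(-3) + 6*(-3)²) = -18*(80 + 132 + 6*9) = -18*(80 + 132 + 54) = -18*266 = -4788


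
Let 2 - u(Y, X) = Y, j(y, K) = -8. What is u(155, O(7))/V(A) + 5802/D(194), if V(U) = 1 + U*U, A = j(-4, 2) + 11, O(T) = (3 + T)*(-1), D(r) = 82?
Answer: 22737/410 ≈ 55.456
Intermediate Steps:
O(T) = -3 - T
u(Y, X) = 2 - Y
A = 3 (A = -8 + 11 = 3)
V(U) = 1 + U²
u(155, O(7))/V(A) + 5802/D(194) = (2 - 1*155)/(1 + 3²) + 5802/82 = (2 - 155)/(1 + 9) + 5802*(1/82) = -153/10 + 2901/41 = 22737/410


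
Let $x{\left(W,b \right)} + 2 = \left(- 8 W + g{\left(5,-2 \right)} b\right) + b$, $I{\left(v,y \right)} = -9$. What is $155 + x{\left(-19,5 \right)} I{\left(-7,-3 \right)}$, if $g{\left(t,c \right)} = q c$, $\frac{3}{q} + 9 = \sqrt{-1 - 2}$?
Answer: $- \frac{17765}{14} - \frac{45 i \sqrt{3}}{14} \approx -1268.9 - 5.5673 i$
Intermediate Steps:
$q = \frac{3}{-9 + i \sqrt{3}}$ ($q = \frac{3}{-9 + \sqrt{-1 - 2}} = \frac{3}{-9 + \sqrt{-3}} = \frac{3}{-9 + i \sqrt{3}} \approx -0.32143 - 0.061859 i$)
$g{\left(t,c \right)} = c \left(- \frac{9}{28} - \frac{i \sqrt{3}}{28}\right)$ ($g{\left(t,c \right)} = \left(- \frac{9}{28} - \frac{i \sqrt{3}}{28}\right) c = c \left(- \frac{9}{28} - \frac{i \sqrt{3}}{28}\right)$)
$x{\left(W,b \right)} = -2 + b - 8 W + b \left(\frac{9}{14} + \frac{i \sqrt{3}}{14}\right)$ ($x{\left(W,b \right)} = -2 - \left(- b + 8 W - \left(- \frac{1}{28}\right) \left(-2\right) \left(9 + i \sqrt{3}\right) b\right) = -2 - \left(- b + 8 W - \left(\frac{9}{14} + \frac{i \sqrt{3}}{14}\right) b\right) = -2 - \left(- b + 8 W - b \left(\frac{9}{14} + \frac{i \sqrt{3}}{14}\right)\right) = -2 + \left(b - 8 W + b \left(\frac{9}{14} + \frac{i \sqrt{3}}{14}\right)\right) = -2 + b - 8 W + b \left(\frac{9}{14} + \frac{i \sqrt{3}}{14}\right)$)
$155 + x{\left(-19,5 \right)} I{\left(-7,-3 \right)} = 155 + \left(-2 - -152 + \frac{23}{14} \cdot 5 + \frac{1}{14} i 5 \sqrt{3}\right) \left(-9\right) = 155 + \left(-2 + 152 + \frac{115}{14} + \frac{5 i \sqrt{3}}{14}\right) \left(-9\right) = 155 + \left(\frac{2215}{14} + \frac{5 i \sqrt{3}}{14}\right) \left(-9\right) = 155 - \left(\frac{19935}{14} + \frac{45 i \sqrt{3}}{14}\right) = - \frac{17765}{14} - \frac{45 i \sqrt{3}}{14}$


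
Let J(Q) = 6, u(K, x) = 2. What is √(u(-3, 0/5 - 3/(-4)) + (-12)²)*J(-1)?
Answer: 6*√146 ≈ 72.498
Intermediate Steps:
√(u(-3, 0/5 - 3/(-4)) + (-12)²)*J(-1) = √(2 + (-12)²)*6 = √(2 + 144)*6 = √146*6 = 6*√146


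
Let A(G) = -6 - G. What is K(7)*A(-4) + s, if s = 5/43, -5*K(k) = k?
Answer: 627/215 ≈ 2.9163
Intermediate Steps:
K(k) = -k/5
s = 5/43 (s = 5*(1/43) = 5/43 ≈ 0.11628)
K(7)*A(-4) + s = (-1/5*7)*(-6 - 1*(-4)) + 5/43 = -7*(-6 + 4)/5 + 5/43 = -7/5*(-2) + 5/43 = 14/5 + 5/43 = 627/215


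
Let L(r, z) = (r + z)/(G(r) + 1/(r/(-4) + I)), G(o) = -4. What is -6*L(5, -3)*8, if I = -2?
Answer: 156/7 ≈ 22.286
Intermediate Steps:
L(r, z) = (r + z)/(-4 + 1/(-2 - r/4)) (L(r, z) = (r + z)/(-4 + 1/(r/(-4) - 2)) = (r + z)/(-4 + 1/(r*(-¼) - 2)) = (r + z)/(-4 + 1/(-r/4 - 2)) = (r + z)/(-4 + 1/(-2 - r/4)))
-6*L(5, -3)*8 = -3*(5² + 8*5 + 8*(-3) + 5*(-3))/(2*(-9 - 1*5))*8 = -3*(25 + 40 - 24 - 15)/(2*(-9 - 5))*8 = -3*26/(2*(-14))*8 = -3*(-1)*26/(2*14)*8 = -6*(-13/28)*8 = (39/14)*8 = 156/7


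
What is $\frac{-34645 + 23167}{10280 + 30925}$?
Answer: $- \frac{3826}{13735} \approx -0.27856$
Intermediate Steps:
$\frac{-34645 + 23167}{10280 + 30925} = - \frac{11478}{41205} = \left(-11478\right) \frac{1}{41205} = - \frac{3826}{13735}$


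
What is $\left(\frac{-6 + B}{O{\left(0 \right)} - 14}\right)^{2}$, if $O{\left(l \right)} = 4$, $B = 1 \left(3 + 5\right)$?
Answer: $\frac{1}{25} \approx 0.04$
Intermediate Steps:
$B = 8$ ($B = 1 \cdot 8 = 8$)
$\left(\frac{-6 + B}{O{\left(0 \right)} - 14}\right)^{2} = \left(\frac{-6 + 8}{4 - 14}\right)^{2} = \left(\frac{2}{-10}\right)^{2} = \left(2 \left(- \frac{1}{10}\right)\right)^{2} = \left(- \frac{1}{5}\right)^{2} = \frac{1}{25}$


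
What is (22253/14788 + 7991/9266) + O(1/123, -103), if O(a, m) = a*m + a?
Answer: 105368107/68512804 ≈ 1.5379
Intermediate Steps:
O(a, m) = a + a*m
(22253/14788 + 7991/9266) + O(1/123, -103) = (22253/14788 + 7991/9266) + (1 - 103)/123 = (22253*(1/14788) + 7991*(1/9266)) + (1/123)*(-102) = (22253/14788 + 7991/9266) - 34/41 = 162183603/68512804 - 34/41 = 105368107/68512804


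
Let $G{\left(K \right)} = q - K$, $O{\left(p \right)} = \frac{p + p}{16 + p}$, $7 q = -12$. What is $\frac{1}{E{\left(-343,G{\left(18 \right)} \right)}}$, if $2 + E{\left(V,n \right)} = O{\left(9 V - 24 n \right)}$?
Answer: $\frac{18185}{224} \approx 81.183$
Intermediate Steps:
$q = - \frac{12}{7}$ ($q = \frac{1}{7} \left(-12\right) = - \frac{12}{7} \approx -1.7143$)
$O{\left(p \right)} = \frac{2 p}{16 + p}$
$G{\left(K \right)} = - \frac{12}{7} - K$
$E{\left(V,n \right)} = -2 + \frac{2 \left(- 24 n + 9 V\right)}{16 - 24 n + 9 V}$ ($E{\left(V,n \right)} = -2 + \frac{2 \left(9 V - 24 n\right)}{16 + \left(9 V - 24 n\right)} = -2 + \frac{2 \left(- 24 n + 9 V\right)}{16 + \left(- 24 n + 9 V\right)} = -2 + \frac{2 \left(- 24 n + 9 V\right)}{16 - 24 n + 9 V}$)
$\frac{1}{E{\left(-343,G{\left(18 \right)} \right)}} = \frac{1}{32 \frac{1}{-16 - -3087 + 24 \left(- \frac{12}{7} - 18\right)}} = \frac{1}{32 \frac{1}{-16 + 3087 + 24 \left(- \frac{12}{7} - 18\right)}} = \frac{1}{32 \frac{1}{-16 + 3087 + 24 \left(- \frac{138}{7}\right)}} = \frac{1}{32 \frac{1}{-16 + 3087 - \frac{3312}{7}}} = \frac{1}{32 \frac{1}{\frac{18185}{7}}} = \frac{1}{32 \cdot \frac{7}{18185}} = \frac{1}{\frac{224}{18185}} = \frac{18185}{224}$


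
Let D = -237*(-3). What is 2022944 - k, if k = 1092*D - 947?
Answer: 1247479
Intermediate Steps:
D = 711
k = 775465 (k = 1092*711 - 947 = 776412 - 947 = 775465)
2022944 - k = 2022944 - 1*775465 = 2022944 - 775465 = 1247479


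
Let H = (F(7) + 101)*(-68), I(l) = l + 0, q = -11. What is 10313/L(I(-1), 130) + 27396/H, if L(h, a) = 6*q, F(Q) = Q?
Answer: -119671/748 ≈ -159.99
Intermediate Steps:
I(l) = l
L(h, a) = -66 (L(h, a) = 6*(-11) = -66)
H = -7344 (H = (7 + 101)*(-68) = 108*(-68) = -7344)
10313/L(I(-1), 130) + 27396/H = 10313/(-66) + 27396/(-7344) = 10313*(-1/66) + 27396*(-1/7344) = -10313/66 - 761/204 = -119671/748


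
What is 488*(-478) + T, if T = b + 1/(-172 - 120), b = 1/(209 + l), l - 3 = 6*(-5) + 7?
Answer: -12873373529/55188 ≈ -2.3326e+5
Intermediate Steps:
l = -20 (l = 3 + (6*(-5) + 7) = 3 + (-30 + 7) = 3 - 23 = -20)
b = 1/189 (b = 1/(209 - 20) = 1/189 ≈ 0.0052910)
T = 103/55188 (T = 1/189 + 1/(-172 - 120) = 1/189 + 1/(-292) = 1/189 - 1/292 = 103/55188 ≈ 0.0018663)
488*(-478) + T = 488*(-478) + 103/55188 = -233264 + 103/55188 = -12873373529/55188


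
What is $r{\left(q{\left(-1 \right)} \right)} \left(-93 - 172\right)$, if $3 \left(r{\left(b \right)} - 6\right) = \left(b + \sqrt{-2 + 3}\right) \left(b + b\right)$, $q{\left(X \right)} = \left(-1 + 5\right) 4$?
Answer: $- \frac{148930}{3} \approx -49643.0$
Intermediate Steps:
$q{\left(X \right)} = 16$ ($q{\left(X \right)} = 4 \cdot 4 = 16$)
$r{\left(b \right)} = 6 + \frac{2 b \left(1 + b\right)}{3}$ ($r{\left(b \right)} = 6 + \frac{\left(b + \sqrt{-2 + 3}\right) \left(b + b\right)}{3} = 6 + \frac{\left(b + \sqrt{1}\right) 2 b}{3} = 6 + \frac{\left(b + 1\right) 2 b}{3} = 6 + \frac{\left(1 + b\right) 2 b}{3} = 6 + \frac{2 b \left(1 + b\right)}{3}$)
$r{\left(q{\left(-1 \right)} \right)} \left(-93 - 172\right) = \left(6 + \frac{2}{3} \cdot 16 + \frac{2 \cdot 16^{2}}{3}\right) \left(-93 - 172\right) = \left(6 + \frac{32}{3} + \frac{2}{3} \cdot 256\right) \left(-93 - 172\right) = \left(6 + \frac{32}{3} + \frac{512}{3}\right) \left(-265\right) = \frac{562}{3} \left(-265\right) = - \frac{148930}{3}$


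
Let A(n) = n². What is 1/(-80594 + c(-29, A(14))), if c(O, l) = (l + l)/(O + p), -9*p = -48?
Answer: -71/5723350 ≈ -1.2405e-5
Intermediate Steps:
p = 16/3 (p = -⅑*(-48) = 16/3 ≈ 5.3333)
c(O, l) = 2*l/(16/3 + O) (c(O, l) = (l + l)/(O + 16/3) = (2*l)/(16/3 + O) = 2*l/(16/3 + O))
1/(-80594 + c(-29, A(14))) = 1/(-80594 + 6*14²/(16 + 3*(-29))) = 1/(-80594 + 6*196/(16 - 87)) = 1/(-80594 + 6*196/(-71)) = 1/(-80594 + 6*196*(-1/71)) = 1/(-80594 - 1176/71) = 1/(-5723350/71) = -71/5723350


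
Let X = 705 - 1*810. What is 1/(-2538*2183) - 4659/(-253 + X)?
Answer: 6453243707/495870633 ≈ 13.014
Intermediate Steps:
X = -105 (X = 705 - 810 = -105)
1/(-2538*2183) - 4659/(-253 + X) = 1/(-2538*2183) - 4659/(-253 - 105) = -1/2538*1/2183 - 4659/(-358) = -1/5540454 - 4659*(-1/358) = -1/5540454 + 4659/358 = 6453243707/495870633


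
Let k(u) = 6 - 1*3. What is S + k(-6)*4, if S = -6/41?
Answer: 486/41 ≈ 11.854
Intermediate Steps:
S = -6/41 (S = -6*1/41 = -6/41 ≈ -0.14634)
k(u) = 3 (k(u) = 6 - 3 = 3)
S + k(-6)*4 = -6/41 + 3*4 = -6/41 + 12 = 486/41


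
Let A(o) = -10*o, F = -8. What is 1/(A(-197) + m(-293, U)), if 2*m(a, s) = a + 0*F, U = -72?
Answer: 2/3647 ≈ 0.00054840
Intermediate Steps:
m(a, s) = a/2 (m(a, s) = (a + 0*(-8))/2 = (a + 0)/2 = a/2)
1/(A(-197) + m(-293, U)) = 1/(-10*(-197) + (1/2)*(-293)) = 1/(1970 - 293/2) = 1/(3647/2) = 2/3647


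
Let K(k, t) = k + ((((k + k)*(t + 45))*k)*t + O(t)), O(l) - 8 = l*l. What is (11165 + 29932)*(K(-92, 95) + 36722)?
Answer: 9254553825111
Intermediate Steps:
O(l) = 8 + l² (O(l) = 8 + l*l = 8 + l²)
K(k, t) = 8 + k + t² + 2*t*k²*(45 + t) (K(k, t) = k + ((((k + k)*(t + 45))*k)*t + (8 + t²)) = k + ((((2*k)*(45 + t))*k)*t + (8 + t²)) = k + (((2*k*(45 + t))*k)*t + (8 + t²)) = k + ((2*k²*(45 + t))*t + (8 + t²)) = k + (2*t*k²*(45 + t) + (8 + t²)) = k + (8 + t² + 2*t*k²*(45 + t)) = 8 + k + t² + 2*t*k²*(45 + t))
(11165 + 29932)*(K(-92, 95) + 36722) = (11165 + 29932)*((8 - 92 + 95² + 2*(-92)²*95² + 90*95*(-92)²) + 36722) = 41097*((8 - 92 + 9025 + 2*8464*9025 + 90*95*8464) + 36722) = 41097*((8 - 92 + 9025 + 152775200 + 72367200) + 36722) = 41097*(225151341 + 36722) = 41097*225188063 = 9254553825111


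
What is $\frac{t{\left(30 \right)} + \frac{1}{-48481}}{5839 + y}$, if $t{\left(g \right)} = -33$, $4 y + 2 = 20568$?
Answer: $- \frac{3199748}{1064691241} \approx -0.0030053$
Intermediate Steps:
$y = \frac{10283}{2}$ ($y = - \frac{1}{2} + \frac{1}{4} \cdot 20568 = - \frac{1}{2} + 5142 = \frac{10283}{2} \approx 5141.5$)
$\frac{t{\left(30 \right)} + \frac{1}{-48481}}{5839 + y} = \frac{-33 + \frac{1}{-48481}}{5839 + \frac{10283}{2}} = \frac{-33 - \frac{1}{48481}}{\frac{21961}{2}} = \left(- \frac{1599874}{48481}\right) \frac{2}{21961} = - \frac{3199748}{1064691241}$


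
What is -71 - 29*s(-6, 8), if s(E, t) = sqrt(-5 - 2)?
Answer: -71 - 29*I*sqrt(7) ≈ -71.0 - 76.727*I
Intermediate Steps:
s(E, t) = I*sqrt(7) (s(E, t) = sqrt(-7) = I*sqrt(7))
-71 - 29*s(-6, 8) = -71 - 29*I*sqrt(7)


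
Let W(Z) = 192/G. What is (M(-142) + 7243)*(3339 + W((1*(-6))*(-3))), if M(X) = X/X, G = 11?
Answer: 267455724/11 ≈ 2.4314e+7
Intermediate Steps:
M(X) = 1
W(Z) = 192/11
(M(-142) + 7243)*(3339 + W((1*(-6))*(-3))) = (1 + 7243)*(3339 + 192/11) = 7244*(36921/11) = 267455724/11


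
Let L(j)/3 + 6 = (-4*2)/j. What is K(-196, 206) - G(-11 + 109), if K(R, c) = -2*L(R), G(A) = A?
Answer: -3050/49 ≈ -62.245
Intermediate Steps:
L(j) = -18 - 24/j (L(j) = -18 + 3*((-4*2)/j) = -18 + 3*(-8/j) = -18 - 24/j)
K(R, c) = 36 + 48/R (K(R, c) = -2*(-18 - 24/R) = 36 + 48/R)
K(-196, 206) - G(-11 + 109) = (36 + 48/(-196)) - (-11 + 109) = (36 + 48*(-1/196)) - 1*98 = (36 - 12/49) - 98 = 1752/49 - 98 = -3050/49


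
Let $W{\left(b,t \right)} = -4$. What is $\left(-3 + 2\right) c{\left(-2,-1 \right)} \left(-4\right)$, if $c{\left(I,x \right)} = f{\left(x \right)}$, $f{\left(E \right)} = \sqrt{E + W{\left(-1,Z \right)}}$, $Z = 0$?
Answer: $4 i \sqrt{5} \approx 8.9443 i$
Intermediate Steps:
$f{\left(E \right)} = \sqrt{-4 + E}$ ($f{\left(E \right)} = \sqrt{E - 4} = \sqrt{-4 + E}$)
$c{\left(I,x \right)} = \sqrt{-4 + x}$
$\left(-3 + 2\right) c{\left(-2,-1 \right)} \left(-4\right) = \left(-3 + 2\right) \sqrt{-4 - 1} \left(-4\right) = - \sqrt{-5} \left(-4\right) = - i \sqrt{5} \left(-4\right) = 4 i \sqrt{5}$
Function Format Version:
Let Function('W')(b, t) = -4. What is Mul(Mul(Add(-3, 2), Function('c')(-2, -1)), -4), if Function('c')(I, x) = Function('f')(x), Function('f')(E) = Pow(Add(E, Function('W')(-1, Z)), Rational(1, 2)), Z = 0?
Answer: Mul(4, I, Pow(5, Rational(1, 2))) ≈ Mul(8.9443, I)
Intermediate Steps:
Function('f')(E) = Pow(Add(-4, E), Rational(1, 2)) (Function('f')(E) = Pow(Add(E, -4), Rational(1, 2)) = Pow(Add(-4, E), Rational(1, 2)))
Function('c')(I, x) = Pow(Add(-4, x), Rational(1, 2))
Mul(Mul(Add(-3, 2), Function('c')(-2, -1)), -4) = Mul(Mul(Add(-3, 2), Pow(Add(-4, -1), Rational(1, 2))), -4) = Mul(Mul(-1, Pow(-5, Rational(1, 2))), -4) = Mul(Mul(-1, Mul(I, Pow(5, Rational(1, 2)))), -4) = Mul(Mul(-1, I, Pow(5, Rational(1, 2))), -4) = Mul(4, I, Pow(5, Rational(1, 2)))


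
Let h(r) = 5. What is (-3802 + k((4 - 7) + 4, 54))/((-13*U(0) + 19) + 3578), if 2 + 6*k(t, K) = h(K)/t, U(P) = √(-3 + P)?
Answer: -9115997/8625944 - 98839*I*√3/25877832 ≈ -1.0568 - 0.0066155*I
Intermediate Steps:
k(t, K) = -⅓ + 5/(6*t) (k(t, K) = -⅓ + (5/t)/6 = -⅓ + 5/(6*t))
(-3802 + k((4 - 7) + 4, 54))/((-13*U(0) + 19) + 3578) = (-3802 + (5 - 2*((4 - 7) + 4))/(6*((4 - 7) + 4)))/((-13*√(-3 + 0) + 19) + 3578) = (-3802 + (5 - 2*(-3 + 4))/(6*(-3 + 4)))/((-13*I*√3 + 19) + 3578) = (-3802 + (⅙)*(5 - 2*1)/1)/((-13*I*√3 + 19) + 3578) = (-3802 + (⅙)*1*(5 - 2))/((-13*I*√3 + 19) + 3578) = (-3802 + (⅙)*1*3)/((19 - 13*I*√3) + 3578) = (-3802 + ½)/(3597 - 13*I*√3) = -7603/(2*(3597 - 13*I*√3))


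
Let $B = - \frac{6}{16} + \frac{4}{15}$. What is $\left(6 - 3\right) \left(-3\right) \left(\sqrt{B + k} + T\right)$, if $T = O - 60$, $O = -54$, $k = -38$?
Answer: $1026 - \frac{3 i \sqrt{137190}}{20} \approx 1026.0 - 55.559 i$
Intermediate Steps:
$B = - \frac{13}{120}$ ($B = \left(-6\right) \frac{1}{16} + 4 \cdot \frac{1}{15} = - \frac{3}{8} + \frac{4}{15} = - \frac{13}{120} \approx -0.10833$)
$T = -114$ ($T = -54 - 60 = -114$)
$\left(6 - 3\right) \left(-3\right) \left(\sqrt{B + k} + T\right) = \left(6 - 3\right) \left(-3\right) \left(\sqrt{- \frac{13}{120} - 38} - 114\right) = 3 \left(-3\right) \left(\sqrt{- \frac{4573}{120}} - 114\right) = - 9 \left(\frac{i \sqrt{137190}}{60} - 114\right) = - 9 \left(-114 + \frac{i \sqrt{137190}}{60}\right) = 1026 - \frac{3 i \sqrt{137190}}{20}$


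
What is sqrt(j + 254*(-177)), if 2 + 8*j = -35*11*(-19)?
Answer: I*sqrt(704702)/4 ≈ 209.87*I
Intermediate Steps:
j = 7313/8 (j = -1/4 + (-35*11*(-19))/8 = -1/4 + (-385*(-19))/8 = -1/4 + (1/8)*7315 = -1/4 + 7315/8 = 7313/8 ≈ 914.13)
sqrt(j + 254*(-177)) = sqrt(7313/8 + 254*(-177)) = sqrt(7313/8 - 44958) = sqrt(-352351/8) = I*sqrt(704702)/4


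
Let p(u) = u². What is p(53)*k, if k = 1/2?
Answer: 2809/2 ≈ 1404.5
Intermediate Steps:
k = ½ ≈ 0.50000
p(53)*k = 53²*(½) = 2809*(½) = 2809/2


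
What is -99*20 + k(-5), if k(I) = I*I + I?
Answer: -1960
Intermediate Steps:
k(I) = I + I² (k(I) = I² + I = I + I²)
-99*20 + k(-5) = -99*20 - 5*(1 - 5) = -1980 - 5*(-4) = -1980 + 20 = -1960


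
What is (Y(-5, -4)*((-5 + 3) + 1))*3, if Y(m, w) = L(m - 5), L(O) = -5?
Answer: 15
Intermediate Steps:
Y(m, w) = -5
(Y(-5, -4)*((-5 + 3) + 1))*3 = -5*((-5 + 3) + 1)*3 = -5*(-2 + 1)*3 = -5*(-1)*3 = 5*3 = 15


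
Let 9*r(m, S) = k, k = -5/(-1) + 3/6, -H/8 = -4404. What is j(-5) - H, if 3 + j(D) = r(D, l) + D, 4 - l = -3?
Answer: -634309/18 ≈ -35239.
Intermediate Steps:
H = 35232 (H = -8*(-4404) = 35232)
l = 7 (l = 4 - 1*(-3) = 4 + 3 = 7)
k = 11/2 (k = -5*(-1) + 3*(⅙) = 5 + ½ = 11/2 ≈ 5.5000)
r(m, S) = 11/18 (r(m, S) = (⅑)*(11/2) = 11/18)
j(D) = -43/18 + D (j(D) = -3 + (11/18 + D) = -43/18 + D)
j(-5) - H = (-43/18 - 5) - 1*35232 = -133/18 - 35232 = -634309/18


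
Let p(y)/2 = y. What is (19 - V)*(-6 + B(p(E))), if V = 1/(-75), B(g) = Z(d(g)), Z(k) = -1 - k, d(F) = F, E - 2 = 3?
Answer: -24242/75 ≈ -323.23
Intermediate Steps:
E = 5 (E = 2 + 3 = 5)
p(y) = 2*y
B(g) = -1 - g
V = -1/75 ≈ -0.013333
(19 - V)*(-6 + B(p(E))) = (19 - 1*(-1/75))*(-6 + (-1 - 2*5)) = (19 + 1/75)*(-6 + (-1 - 1*10)) = 1426*(-6 + (-1 - 10))/75 = 1426*(-6 - 11)/75 = (1426/75)*(-17) = -24242/75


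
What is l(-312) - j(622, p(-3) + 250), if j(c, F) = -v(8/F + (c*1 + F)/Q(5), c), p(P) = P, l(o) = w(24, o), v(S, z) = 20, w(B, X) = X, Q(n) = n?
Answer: -292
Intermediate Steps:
l(o) = o
j(c, F) = -20 (j(c, F) = -1*20 = -20)
l(-312) - j(622, p(-3) + 250) = -312 - 1*(-20) = -312 + 20 = -292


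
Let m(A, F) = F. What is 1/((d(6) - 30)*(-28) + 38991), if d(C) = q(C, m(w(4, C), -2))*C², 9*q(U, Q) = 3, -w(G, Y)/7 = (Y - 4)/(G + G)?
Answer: 1/39495 ≈ 2.5320e-5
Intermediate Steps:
w(G, Y) = -7*(-4 + Y)/(2*G) (w(G, Y) = -7*(Y - 4)/(G + G) = -7*(-4 + Y)/(2*G))
q(U, Q) = ⅓ (q(U, Q) = (⅑)*3 = ⅓)
d(C) = C²/3
1/((d(6) - 30)*(-28) + 38991) = 1/(((⅓)*6² - 30)*(-28) + 38991) = 1/(((⅓)*36 - 30)*(-28) + 38991) = 1/((12 - 30)*(-28) + 38991) = 1/(-18*(-28) + 38991) = 1/(504 + 38991) = 1/39495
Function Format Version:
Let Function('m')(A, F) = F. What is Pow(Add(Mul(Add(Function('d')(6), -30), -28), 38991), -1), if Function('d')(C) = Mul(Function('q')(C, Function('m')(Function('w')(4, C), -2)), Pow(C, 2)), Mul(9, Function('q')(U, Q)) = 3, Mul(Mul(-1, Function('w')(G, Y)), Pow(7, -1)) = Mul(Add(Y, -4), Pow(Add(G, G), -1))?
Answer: Rational(1, 39495) ≈ 2.5320e-5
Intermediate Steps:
Function('w')(G, Y) = Mul(Rational(-7, 2), Pow(G, -1), Add(-4, Y)) (Function('w')(G, Y) = Mul(-7, Mul(Add(Y, -4), Pow(Add(G, G), -1))) = Mul(-7, Mul(Add(-4, Y), Pow(Mul(2, G), -1))) = Mul(-7, Mul(Add(-4, Y), Mul(Rational(1, 2), Pow(G, -1)))) = Mul(-7, Mul(Rational(1, 2), Pow(G, -1), Add(-4, Y))) = Mul(Rational(-7, 2), Pow(G, -1), Add(-4, Y)))
Function('q')(U, Q) = Rational(1, 3) (Function('q')(U, Q) = Mul(Rational(1, 9), 3) = Rational(1, 3))
Function('d')(C) = Mul(Rational(1, 3), Pow(C, 2))
Pow(Add(Mul(Add(Function('d')(6), -30), -28), 38991), -1) = Pow(Add(Mul(Add(Mul(Rational(1, 3), Pow(6, 2)), -30), -28), 38991), -1) = Pow(Add(Mul(Add(Mul(Rational(1, 3), 36), -30), -28), 38991), -1) = Pow(Add(Mul(Add(12, -30), -28), 38991), -1) = Pow(Add(Mul(-18, -28), 38991), -1) = Pow(Add(504, 38991), -1) = Pow(39495, -1) = Rational(1, 39495)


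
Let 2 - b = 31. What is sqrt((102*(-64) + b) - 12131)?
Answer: 16*I*sqrt(73) ≈ 136.7*I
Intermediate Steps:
b = -29 (b = 2 - 1*31 = 2 - 31 = -29)
sqrt((102*(-64) + b) - 12131) = sqrt((102*(-64) - 29) - 12131) = sqrt((-6528 - 29) - 12131) = sqrt(-6557 - 12131) = sqrt(-18688) = 16*I*sqrt(73)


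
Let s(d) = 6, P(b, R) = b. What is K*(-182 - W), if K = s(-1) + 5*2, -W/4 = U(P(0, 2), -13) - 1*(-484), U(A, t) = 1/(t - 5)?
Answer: 252544/9 ≈ 28060.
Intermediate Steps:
U(A, t) = 1/(-5 + t)
W = -17422/9 (W = -4*(1/(-5 - 13) - 1*(-484)) = -4*(1/(-18) + 484) = -4*(-1/18 + 484) = -4*8711/18 = -17422/9 ≈ -1935.8)
K = 16 (K = 6 + 5*2 = 6 + 10 = 16)
K*(-182 - W) = 16*(-182 - 1*(-17422/9)) = 16*(-182 + 17422/9) = 16*(15784/9) = 252544/9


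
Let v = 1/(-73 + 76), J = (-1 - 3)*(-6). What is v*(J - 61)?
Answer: -37/3 ≈ -12.333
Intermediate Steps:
J = 24 (J = -4*(-6) = 24)
v = ⅓ (v = 1/3 = ⅓ ≈ 0.33333)
v*(J - 61) = (24 - 61)/3 = (⅓)*(-37) = -37/3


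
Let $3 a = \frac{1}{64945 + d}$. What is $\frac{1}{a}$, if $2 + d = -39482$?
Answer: $76383$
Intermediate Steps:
$d = -39484$ ($d = -2 - 39482 = -39484$)
$a = \frac{1}{76383}$ ($a = \frac{1}{3 \left(64945 - 39484\right)} = \frac{1}{3 \cdot 25461} = \frac{1}{3} \cdot \frac{1}{25461} = \frac{1}{76383} \approx 1.3092 \cdot 10^{-5}$)
$\frac{1}{a} = \frac{1}{\frac{1}{76383}} = 76383$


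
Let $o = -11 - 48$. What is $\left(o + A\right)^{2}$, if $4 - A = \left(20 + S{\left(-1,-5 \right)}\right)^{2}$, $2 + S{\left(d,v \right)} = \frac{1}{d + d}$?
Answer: $\frac{2088025}{16} \approx 1.305 \cdot 10^{5}$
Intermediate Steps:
$o = -59$ ($o = -11 - 48 = -59$)
$S{\left(d,v \right)} = -2 + \frac{1}{2 d}$ ($S{\left(d,v \right)} = -2 + \frac{1}{d + d} = -2 + \frac{1}{2 d}$)
$A = - \frac{1209}{4}$ ($A = 4 - \left(20 - \left(2 - \frac{1}{2 \left(-1\right)}\right)\right)^{2} = 4 - \left(20 + \left(-2 + \frac{1}{2} \left(-1\right)\right)\right)^{2} = 4 - \left(20 - \frac{5}{2}\right)^{2} = 4 - \left(\frac{35}{2}\right)^{2} = 4 - \frac{1225}{4} = - \frac{1209}{4} \approx -302.25$)
$\left(o + A\right)^{2} = \left(-59 - \frac{1209}{4}\right)^{2} = \left(- \frac{1445}{4}\right)^{2} = \frac{2088025}{16}$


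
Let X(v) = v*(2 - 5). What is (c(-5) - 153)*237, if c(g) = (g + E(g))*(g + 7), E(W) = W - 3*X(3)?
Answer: -28203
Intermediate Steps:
X(v) = -3*v (X(v) = v*(-3) = -3*v)
E(W) = 27 + W (E(W) = W - (-9)*3 = W - 3*(-9) = W + 27 = 27 + W)
c(g) = (7 + g)*(27 + 2*g) (c(g) = (g + (27 + g))*(g + 7) = (27 + 2*g)*(7 + g) = (7 + g)*(27 + 2*g))
(c(-5) - 153)*237 = ((189 + 2*(-5)² + 41*(-5)) - 153)*237 = ((189 + 2*25 - 205) - 153)*237 = ((189 + 50 - 205) - 153)*237 = (34 - 153)*237 = -119*237 = -28203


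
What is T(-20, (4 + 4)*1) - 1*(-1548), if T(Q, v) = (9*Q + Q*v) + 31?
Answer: 1239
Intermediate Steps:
T(Q, v) = 31 + 9*Q + Q*v
T(-20, (4 + 4)*1) - 1*(-1548) = (31 + 9*(-20) - 20*(4 + 4)) - 1*(-1548) = (31 - 180 - 160) + 1548 = -309 + 1548 = 1239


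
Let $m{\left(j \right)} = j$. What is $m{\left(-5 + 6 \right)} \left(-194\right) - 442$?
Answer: $-636$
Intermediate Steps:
$m{\left(-5 + 6 \right)} \left(-194\right) - 442 = \left(-5 + 6\right) \left(-194\right) - 442 = 1 \left(-194\right) - 442 = -194 - 442 = -636$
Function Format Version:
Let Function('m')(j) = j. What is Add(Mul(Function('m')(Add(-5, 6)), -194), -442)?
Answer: -636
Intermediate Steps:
Add(Mul(Function('m')(Add(-5, 6)), -194), -442) = Add(Mul(Add(-5, 6), -194), -442) = Add(Mul(1, -194), -442) = Add(-194, -442) = -636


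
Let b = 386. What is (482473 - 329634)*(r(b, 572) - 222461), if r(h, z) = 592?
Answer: -33910236091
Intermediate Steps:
(482473 - 329634)*(r(b, 572) - 222461) = (482473 - 329634)*(592 - 222461) = 152839*(-221869) = -33910236091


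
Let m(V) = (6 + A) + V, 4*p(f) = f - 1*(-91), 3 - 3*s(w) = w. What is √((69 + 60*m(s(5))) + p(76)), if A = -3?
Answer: √1003/2 ≈ 15.835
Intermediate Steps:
s(w) = 1 - w/3
p(f) = 91/4 + f/4 (p(f) = (f - 1*(-91))/4 = (f + 91)/4 = (91 + f)/4 = 91/4 + f/4)
m(V) = 3 + V (m(V) = (6 - 3) + V = 3 + V)
√((69 + 60*m(s(5))) + p(76)) = √((69 + 60*(3 + (1 - ⅓*5))) + (91/4 + (¼)*76)) = √((69 + 60*(3 + (1 - 5/3))) + (91/4 + 19)) = √((69 + 60*(3 - ⅔)) + 167/4) = √((69 + 60*(7/3)) + 167/4) = √((69 + 140) + 167/4) = √(209 + 167/4) = √(1003/4) = √1003/2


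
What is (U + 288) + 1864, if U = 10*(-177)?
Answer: 382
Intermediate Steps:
U = -1770
(U + 288) + 1864 = (-1770 + 288) + 1864 = -1482 + 1864 = 382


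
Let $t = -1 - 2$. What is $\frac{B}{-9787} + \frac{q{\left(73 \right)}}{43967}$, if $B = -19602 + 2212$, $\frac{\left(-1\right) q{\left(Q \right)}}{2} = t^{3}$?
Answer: $\frac{765114628}{430305029} \approx 1.7781$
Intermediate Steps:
$t = -3$
$q{\left(Q \right)} = 54$ ($q{\left(Q \right)} = - 2 \left(-3\right)^{3} = \left(-2\right) \left(-27\right) = 54$)
$B = -17390$
$\frac{B}{-9787} + \frac{q{\left(73 \right)}}{43967} = - \frac{17390}{-9787} + \frac{54}{43967} = \left(-17390\right) \left(- \frac{1}{9787}\right) + 54 \cdot \frac{1}{43967} = \frac{17390}{9787} + \frac{54}{43967} = \frac{765114628}{430305029}$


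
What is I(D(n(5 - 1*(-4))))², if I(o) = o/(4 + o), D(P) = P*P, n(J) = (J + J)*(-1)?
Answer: 6561/6724 ≈ 0.97576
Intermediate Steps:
n(J) = -2*J (n(J) = (2*J)*(-1) = -2*J)
D(P) = P²
I(D(n(5 - 1*(-4))))² = ((-2*(5 - 1*(-4)))²/(4 + (-2*(5 - 1*(-4)))²))² = ((-2*(5 + 4))²/(4 + (-2*(5 + 4))²))² = ((-2*9)²/(4 + (-2*9)²))² = ((-18)²/(4 + (-18)²))² = (324/(4 + 324))² = (324/328)² = (324*(1/328))² = (81/82)² = 6561/6724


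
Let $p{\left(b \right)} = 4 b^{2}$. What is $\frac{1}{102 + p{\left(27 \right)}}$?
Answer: $\frac{1}{3018} \approx 0.00033135$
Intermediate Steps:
$\frac{1}{102 + p{\left(27 \right)}} = \frac{1}{102 + 4 \cdot 27^{2}} = \frac{1}{102 + 4 \cdot 729} = \frac{1}{102 + 2916} = \frac{1}{3018}$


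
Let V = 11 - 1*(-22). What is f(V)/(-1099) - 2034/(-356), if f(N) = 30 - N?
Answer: 1118217/195622 ≈ 5.7162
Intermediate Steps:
V = 33 (V = 11 + 22 = 33)
f(V)/(-1099) - 2034/(-356) = (30 - 1*33)/(-1099) - 2034/(-356) = (30 - 33)*(-1/1099) - 2034*(-1/356) = -3*(-1/1099) + 1017/178 = 3/1099 + 1017/178 = 1118217/195622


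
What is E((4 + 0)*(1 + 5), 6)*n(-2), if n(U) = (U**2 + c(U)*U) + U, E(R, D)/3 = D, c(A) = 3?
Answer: -72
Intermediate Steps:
E(R, D) = 3*D
n(U) = U**2 + 4*U (n(U) = (U**2 + 3*U) + U = U**2 + 4*U)
E((4 + 0)*(1 + 5), 6)*n(-2) = (3*6)*(-2*(4 - 2)) = 18*(-2*2) = 18*(-4) = -72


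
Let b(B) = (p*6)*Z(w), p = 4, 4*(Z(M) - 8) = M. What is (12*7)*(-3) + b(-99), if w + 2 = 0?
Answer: -72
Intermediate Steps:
w = -2 (w = -2 + 0 = -2)
Z(M) = 8 + M/4
b(B) = 180 (b(B) = (4*6)*(8 + (1/4)*(-2)) = 24*(8 - 1/2) = 24*(15/2) = 180)
(12*7)*(-3) + b(-99) = (12*7)*(-3) + 180 = 84*(-3) + 180 = -252 + 180 = -72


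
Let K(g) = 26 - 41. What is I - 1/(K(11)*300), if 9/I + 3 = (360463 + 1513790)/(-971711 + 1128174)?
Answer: 2173579/2168000 ≈ 1.0026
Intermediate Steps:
I = 156463/156096 (I = 9/(-3 + (360463 + 1513790)/(-971711 + 1128174)) = 9/(-3 + 1874253/156463) = 9/(1404864/156463) = 9*(156463/1404864) = 156463/156096 ≈ 1.0024)
K(g) = -15
I - 1/(K(11)*300) = 156463/156096 - 1/((-15*300)) = 156463/156096 - 1/(-4500) = 156463/156096 - 1*(-1/4500) = 156463/156096 + 1/4500 = 2173579/2168000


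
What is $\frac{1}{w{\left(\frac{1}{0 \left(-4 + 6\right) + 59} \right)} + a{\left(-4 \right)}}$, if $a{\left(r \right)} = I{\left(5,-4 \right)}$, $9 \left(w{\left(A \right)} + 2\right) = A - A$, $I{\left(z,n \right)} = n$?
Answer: $- \frac{1}{6} \approx -0.16667$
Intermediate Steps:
$w{\left(A \right)} = -2$ ($w{\left(A \right)} = -2 + \frac{A - A}{9} = -2 + \frac{1}{9} \cdot 0 = -2 + 0 = -2$)
$a{\left(r \right)} = -4$
$\frac{1}{w{\left(\frac{1}{0 \left(-4 + 6\right) + 59} \right)} + a{\left(-4 \right)}} = \frac{1}{-2 - 4} = \frac{1}{-6} = - \frac{1}{6}$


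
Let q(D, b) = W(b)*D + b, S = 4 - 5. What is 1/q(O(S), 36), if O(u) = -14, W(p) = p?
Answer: -1/468 ≈ -0.0021368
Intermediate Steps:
S = -1
q(D, b) = b + D*b (q(D, b) = b*D + b = D*b + b = b + D*b)
1/q(O(S), 36) = 1/(36*(1 - 14)) = 1/(36*(-13)) = 1/(-468) = -1/468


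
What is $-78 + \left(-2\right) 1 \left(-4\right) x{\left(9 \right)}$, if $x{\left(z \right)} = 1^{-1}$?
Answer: $-70$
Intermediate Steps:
$x{\left(z \right)} = 1$
$-78 + \left(-2\right) 1 \left(-4\right) x{\left(9 \right)} = -78 + \left(-2\right) 1 \left(-4\right) 1 = -78 + \left(-2\right) \left(-4\right) 1 = -78 + 8 \cdot 1 = -78 + 8 = -70$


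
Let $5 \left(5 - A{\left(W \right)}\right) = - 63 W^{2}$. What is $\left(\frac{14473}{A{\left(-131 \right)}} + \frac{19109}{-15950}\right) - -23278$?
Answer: $\frac{18245499182329}{783846800} \approx 23277.0$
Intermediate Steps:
$A{\left(W \right)} = 5 + \frac{63 W^{2}}{5}$ ($A{\left(W \right)} = 5 - \frac{\left(-63\right) W^{2}}{5} = 5 + \frac{63 W^{2}}{5}$)
$\left(\frac{14473}{A{\left(-131 \right)}} + \frac{19109}{-15950}\right) - -23278 = \left(\frac{14473}{5 + \frac{63 \left(-131\right)^{2}}{5}} + \frac{19109}{-15950}\right) - -23278 = \left(\frac{14473}{5 + \frac{63}{5} \cdot 17161} + 19109 \left(- \frac{1}{15950}\right)\right) + 23278 = \left(\frac{14473}{5 + \frac{1081143}{5}} - \frac{19109}{15950}\right) + 23278 = \left(\frac{14473}{\frac{1081168}{5}} - \frac{19109}{15950}\right) + 23278 = \left(14473 \cdot \frac{5}{1081168} - \frac{19109}{15950}\right) + 23278 = \left(\frac{72365}{1081168} - \frac{19109}{15950}\right) + 23278 = - \frac{886628071}{783846800} + 23278 = \frac{18245499182329}{783846800}$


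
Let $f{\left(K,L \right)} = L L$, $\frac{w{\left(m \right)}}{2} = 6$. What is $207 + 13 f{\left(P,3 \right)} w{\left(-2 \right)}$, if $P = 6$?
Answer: $1611$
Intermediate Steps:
$w{\left(m \right)} = 12$ ($w{\left(m \right)} = 2 \cdot 6 = 12$)
$f{\left(K,L \right)} = L^{2}$
$207 + 13 f{\left(P,3 \right)} w{\left(-2 \right)} = 207 + 13 \cdot 3^{2} \cdot 12 = 207 + 13 \cdot 9 \cdot 12 = 207 + 117 \cdot 12 = 207 + 1404 = 1611$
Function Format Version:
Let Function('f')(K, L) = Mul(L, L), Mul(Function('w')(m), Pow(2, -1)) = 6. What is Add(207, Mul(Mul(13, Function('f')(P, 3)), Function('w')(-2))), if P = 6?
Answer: 1611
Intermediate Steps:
Function('w')(m) = 12 (Function('w')(m) = Mul(2, 6) = 12)
Function('f')(K, L) = Pow(L, 2)
Add(207, Mul(Mul(13, Function('f')(P, 3)), Function('w')(-2))) = Add(207, Mul(Mul(13, Pow(3, 2)), 12)) = Add(207, Mul(Mul(13, 9), 12)) = Add(207, Mul(117, 12)) = Add(207, 1404) = 1611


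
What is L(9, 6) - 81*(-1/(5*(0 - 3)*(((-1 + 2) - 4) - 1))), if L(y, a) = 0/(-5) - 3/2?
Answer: -3/20 ≈ -0.15000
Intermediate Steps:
L(y, a) = -3/2 (L(y, a) = 0*(-⅕) - 3*½ = 0 - 3/2 = -3/2)
L(9, 6) - 81*(-1/(5*(0 - 3)*(((-1 + 2) - 4) - 1))) = -3/2 - 81*(-1/(5*(0 - 3)*(((-1 + 2) - 4) - 1))) = -3/2 - 81*1/(15*((1 - 4) - 1)) = -3/2 - 81*1/(15*(-3 - 1)) = -3/2 - 81/(-4*(-5)*(-3)) = -3/2 - 81/(20*(-3)) = -3/2 - 81/(-60) = -3/2 - 81*(-1/60) = -3/2 + 27/20 = -3/20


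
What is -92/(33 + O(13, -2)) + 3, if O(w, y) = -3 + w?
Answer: 37/43 ≈ 0.86047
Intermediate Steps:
-92/(33 + O(13, -2)) + 3 = -92/(33 + (-3 + 13)) + 3 = -92/(33 + 10) + 3 = -92/43 + 3 = 37/43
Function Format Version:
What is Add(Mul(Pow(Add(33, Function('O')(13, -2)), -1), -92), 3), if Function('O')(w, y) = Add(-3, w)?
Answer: Rational(37, 43) ≈ 0.86047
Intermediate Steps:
Add(Mul(Pow(Add(33, Function('O')(13, -2)), -1), -92), 3) = Add(Mul(Pow(Add(33, Add(-3, 13)), -1), -92), 3) = Add(Mul(Pow(Add(33, 10), -1), -92), 3) = Add(Mul(Pow(43, -1), -92), 3) = Add(Mul(Rational(1, 43), -92), 3) = Add(Rational(-92, 43), 3) = Rational(37, 43)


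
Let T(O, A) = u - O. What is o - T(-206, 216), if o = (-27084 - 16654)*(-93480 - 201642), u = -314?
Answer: 12908046144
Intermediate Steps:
T(O, A) = -314 - O
o = 12908046036 (o = -43738*(-295122) = 12908046036)
o - T(-206, 216) = 12908046036 - (-314 - 1*(-206)) = 12908046036 - (-314 + 206) = 12908046036 - 1*(-108) = 12908046036 + 108 = 12908046144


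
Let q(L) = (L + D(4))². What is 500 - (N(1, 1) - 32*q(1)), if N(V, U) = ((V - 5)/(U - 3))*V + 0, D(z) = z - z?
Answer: 530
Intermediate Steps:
D(z) = 0
N(V, U) = V*(-5 + V)/(-3 + U) (N(V, U) = ((-5 + V)/(-3 + U))*V + 0 = V*(-5 + V)/(-3 + U) + 0 = V*(-5 + V)/(-3 + U))
q(L) = L² (q(L) = (L + 0)² = L²)
500 - (N(1, 1) - 32*q(1)) = 500 - (1*(-5 + 1)/(-3 + 1) - 32*1²) = 500 - (1*(-4)/(-2) - 32*1) = 500 - (1*(-½)*(-4) - 32) = 500 - (2 - 32) = 500 - 1*(-30) = 500 + 30 = 530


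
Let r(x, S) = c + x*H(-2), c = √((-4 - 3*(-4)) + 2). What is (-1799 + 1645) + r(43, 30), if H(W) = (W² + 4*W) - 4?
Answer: -498 + √10 ≈ -494.84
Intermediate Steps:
H(W) = -4 + W² + 4*W
c = √10 (c = √((-4 + 12) + 2) = √(8 + 2) = √10 ≈ 3.1623)
r(x, S) = √10 - 8*x (r(x, S) = √10 + x*(-4 + (-2)² + 4*(-2)) = √10 + x*(-4 + 4 - 8) = √10 + x*(-8) = √10 - 8*x)
(-1799 + 1645) + r(43, 30) = (-1799 + 1645) + (√10 - 8*43) = -154 + (√10 - 344) = -154 + (-344 + √10) = -498 + √10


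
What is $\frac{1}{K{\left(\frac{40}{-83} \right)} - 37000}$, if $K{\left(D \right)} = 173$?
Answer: $- \frac{1}{36827} \approx -2.7154 \cdot 10^{-5}$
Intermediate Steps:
$\frac{1}{K{\left(\frac{40}{-83} \right)} - 37000} = \frac{1}{173 - 37000} = \frac{1}{-36827} = - \frac{1}{36827}$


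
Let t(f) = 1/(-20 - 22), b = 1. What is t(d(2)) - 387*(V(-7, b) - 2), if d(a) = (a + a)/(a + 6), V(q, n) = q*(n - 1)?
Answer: 32507/42 ≈ 773.98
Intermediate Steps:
V(q, n) = q*(-1 + n)
d(a) = 2*a/(6 + a) (d(a) = (2*a)/(6 + a) = 2*a/(6 + a))
t(f) = -1/42 (t(f) = 1/(-42) = -1/42)
t(d(2)) - 387*(V(-7, b) - 2) = -1/42 - 387*(-7*(-1 + 1) - 2) = -1/42 - 387*(-7*0 - 2) = -1/42 - 387*(0 - 2) = -1/42 - 387*(-2) = -1/42 + 774 = 32507/42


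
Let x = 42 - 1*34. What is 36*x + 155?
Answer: 443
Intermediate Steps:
x = 8 (x = 42 - 34 = 8)
36*x + 155 = 36*8 + 155 = 288 + 155 = 443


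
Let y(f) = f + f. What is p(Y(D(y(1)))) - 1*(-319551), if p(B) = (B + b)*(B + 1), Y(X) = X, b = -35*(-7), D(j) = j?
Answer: 320292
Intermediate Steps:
y(f) = 2*f
b = 245
p(B) = (1 + B)*(245 + B) (p(B) = (B + 245)*(B + 1) = (245 + B)*(1 + B) = (1 + B)*(245 + B))
p(Y(D(y(1)))) - 1*(-319551) = (245 + (2*1)**2 + 246*(2*1)) - 1*(-319551) = (245 + 2**2 + 246*2) + 319551 = (245 + 4 + 492) + 319551 = 741 + 319551 = 320292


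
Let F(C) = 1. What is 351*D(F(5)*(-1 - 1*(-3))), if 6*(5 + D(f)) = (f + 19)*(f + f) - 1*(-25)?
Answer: 9243/2 ≈ 4621.5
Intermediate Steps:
D(f) = -5/6 + f*(19 + f)/3 (D(f) = -5 + ((f + 19)*(f + f) - 1*(-25))/6 = -5 + ((19 + f)*(2*f) + 25)/6 = -5 + (2*f*(19 + f) + 25)/6 = -5 + (25 + 2*f*(19 + f))/6 = -5 + (25/6 + f*(19 + f)/3) = -5/6 + f*(19 + f)/3)
351*D(F(5)*(-1 - 1*(-3))) = 351*(-5/6 + (1*(-1 - 1*(-3)))**2/3 + 19*(1*(-1 - 1*(-3)))/3) = 351*(-5/6 + (1*(-1 + 3))**2/3 + 19*(1*(-1 + 3))/3) = 351*(-5/6 + (1*2)**2/3 + 19*(1*2)/3) = 351*(-5/6 + (1/3)*2**2 + (19/3)*2) = 351*(-5/6 + (1/3)*4 + 38/3) = 351*(-5/6 + 4/3 + 38/3) = 351*(79/6) = 9243/2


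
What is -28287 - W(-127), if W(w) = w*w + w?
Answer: -44289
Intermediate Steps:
W(w) = w + w² (W(w) = w² + w = w + w²)
-28287 - W(-127) = -28287 - (-127)*(1 - 127) = -28287 - (-127)*(-126) = -28287 - 1*16002 = -28287 - 16002 = -44289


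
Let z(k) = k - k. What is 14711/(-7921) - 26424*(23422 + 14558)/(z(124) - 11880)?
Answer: 7360379903/87131 ≈ 84475.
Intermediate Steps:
z(k) = 0
14711/(-7921) - 26424*(23422 + 14558)/(z(124) - 11880) = 14711/(-7921) - 26424*(23422 + 14558)/(0 - 11880) = 14711*(-1/7921) - 26424/((-11880/37980)) = -14711/7921 - 26424/((-11880*1/37980)) = -14711/7921 - 26424/(-66/211) = -14711/7921 - 26424*(-211/66) = -14711/7921 + 929244/11 = 7360379903/87131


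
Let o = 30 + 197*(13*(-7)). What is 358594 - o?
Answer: 376491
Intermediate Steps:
o = -17897 (o = 30 + 197*(-91) = 30 - 17927 = -17897)
358594 - o = 358594 - 1*(-17897) = 358594 + 17897 = 376491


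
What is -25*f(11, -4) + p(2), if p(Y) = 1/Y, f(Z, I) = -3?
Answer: 151/2 ≈ 75.500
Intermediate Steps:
-25*f(11, -4) + p(2) = -25*(-3) + 1/2 = 75 + 1/2 = 151/2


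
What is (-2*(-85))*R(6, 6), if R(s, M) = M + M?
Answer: 2040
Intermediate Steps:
R(s, M) = 2*M
(-2*(-85))*R(6, 6) = (-2*(-85))*(2*6) = 170*12 = 2040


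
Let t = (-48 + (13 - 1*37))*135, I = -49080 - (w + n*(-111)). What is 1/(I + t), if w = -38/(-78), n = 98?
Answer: -39/1868977 ≈ -2.0867e-5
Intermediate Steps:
w = 19/39 (w = -38*(-1/78) = 19/39 ≈ 0.48718)
I = -1489897/39 (I = -49080 - (19/39 + 98*(-111)) = -49080 - (19/39 - 10878) = -49080 - 1*(-424223/39) = -49080 + 424223/39 = -1489897/39 ≈ -38203.)
t = -9720 (t = (-48 + (13 - 37))*135 = (-48 - 24)*135 = -72*135 = -9720)
1/(I + t) = 1/(-1489897/39 - 9720) = 1/(-1868977/39) = -39/1868977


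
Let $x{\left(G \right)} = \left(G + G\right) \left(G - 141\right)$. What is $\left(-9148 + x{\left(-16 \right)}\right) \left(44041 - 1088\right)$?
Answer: $-177138172$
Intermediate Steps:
$x{\left(G \right)} = 2 G \left(-141 + G\right)$
$\left(-9148 + x{\left(-16 \right)}\right) \left(44041 - 1088\right) = \left(-9148 + 2 \left(-16\right) \left(-141 - 16\right)\right) \left(44041 - 1088\right) = \left(-9148 + 2 \left(-16\right) \left(-157\right)\right) 42953 = \left(-9148 + 5024\right) 42953 = \left(-4124\right) 42953 = -177138172$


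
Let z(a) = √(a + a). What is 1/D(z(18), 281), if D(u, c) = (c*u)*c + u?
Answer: 1/473772 ≈ 2.1107e-6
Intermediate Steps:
z(a) = √2*√a (z(a) = √(2*a) = √2*√a)
D(u, c) = u + u*c² (D(u, c) = u*c² + u = u + u*c²)
1/D(z(18), 281) = 1/((√2*√18)*(1 + 281²)) = 1/((√2*(3*√2))*(1 + 78961)) = 1/(6*78962) = 1/473772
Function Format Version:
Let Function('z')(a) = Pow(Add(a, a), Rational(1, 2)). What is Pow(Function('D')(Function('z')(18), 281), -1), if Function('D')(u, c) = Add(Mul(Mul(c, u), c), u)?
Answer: Rational(1, 473772) ≈ 2.1107e-6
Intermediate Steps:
Function('z')(a) = Mul(Pow(2, Rational(1, 2)), Pow(a, Rational(1, 2))) (Function('z')(a) = Pow(Mul(2, a), Rational(1, 2)) = Mul(Pow(2, Rational(1, 2)), Pow(a, Rational(1, 2))))
Function('D')(u, c) = Add(u, Mul(u, Pow(c, 2))) (Function('D')(u, c) = Add(Mul(u, Pow(c, 2)), u) = Add(u, Mul(u, Pow(c, 2))))
Pow(Function('D')(Function('z')(18), 281), -1) = Pow(Mul(Mul(Pow(2, Rational(1, 2)), Pow(18, Rational(1, 2))), Add(1, Pow(281, 2))), -1) = Pow(Mul(Mul(Pow(2, Rational(1, 2)), Mul(3, Pow(2, Rational(1, 2)))), Add(1, 78961)), -1) = Pow(Mul(6, 78962), -1) = Pow(473772, -1) = Rational(1, 473772)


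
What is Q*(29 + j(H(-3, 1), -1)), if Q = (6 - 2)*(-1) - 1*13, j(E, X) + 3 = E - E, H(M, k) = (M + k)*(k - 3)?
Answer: -442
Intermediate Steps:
H(M, k) = (-3 + k)*(M + k) (H(M, k) = (M + k)*(-3 + k) = (-3 + k)*(M + k))
j(E, X) = -3 (j(E, X) = -3 + (E - E) = -3 + 0 = -3)
Q = -17 (Q = 4*(-1) - 13 = -4 - 13 = -17)
Q*(29 + j(H(-3, 1), -1)) = -17*(29 - 3) = -17*26 = -442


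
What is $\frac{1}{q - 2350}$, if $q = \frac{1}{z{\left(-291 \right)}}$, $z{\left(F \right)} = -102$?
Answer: $- \frac{102}{239701} \approx -0.00042553$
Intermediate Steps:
$q = - \frac{1}{102}$ ($q = \frac{1}{-102} = - \frac{1}{102} \approx -0.0098039$)
$\frac{1}{q - 2350} = \frac{1}{- \frac{1}{102} - 2350} = \frac{1}{- \frac{239701}{102}} = - \frac{102}{239701}$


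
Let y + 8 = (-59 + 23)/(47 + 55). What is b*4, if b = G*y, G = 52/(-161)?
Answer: 29536/2737 ≈ 10.791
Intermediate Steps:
y = -142/17 (y = -8 + (-59 + 23)/(47 + 55) = -8 - 36/102 = -8 - 36*1/102 = -8 - 6/17 = -142/17 ≈ -8.3529)
G = -52/161 (G = 52*(-1/161) = -52/161 ≈ -0.32298)
b = 7384/2737 (b = -52/161*(-142/17) = 7384/2737 ≈ 2.6978)
b*4 = (7384/2737)*4 = 29536/2737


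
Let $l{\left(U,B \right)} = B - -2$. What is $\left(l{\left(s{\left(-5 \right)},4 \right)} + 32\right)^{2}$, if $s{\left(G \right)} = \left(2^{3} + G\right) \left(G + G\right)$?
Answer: $1444$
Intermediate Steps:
$s{\left(G \right)} = 2 G \left(8 + G\right)$ ($s{\left(G \right)} = \left(8 + G\right) 2 G = 2 G \left(8 + G\right)$)
$l{\left(U,B \right)} = 2 + B$ ($l{\left(U,B \right)} = B + 2 = 2 + B$)
$\left(l{\left(s{\left(-5 \right)},4 \right)} + 32\right)^{2} = \left(\left(2 + 4\right) + 32\right)^{2} = \left(6 + 32\right)^{2} = 38^{2} = 1444$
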